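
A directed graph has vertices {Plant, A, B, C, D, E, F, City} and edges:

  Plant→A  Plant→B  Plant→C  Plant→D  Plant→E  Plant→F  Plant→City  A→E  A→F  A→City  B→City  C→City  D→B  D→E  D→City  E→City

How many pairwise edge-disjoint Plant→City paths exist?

Assign every edge capacity 1; by Menger, the answer equals the max flow.
Path Plant→City (+1); total 1.
Path Plant→A→City (+1); total 2.
Path Plant→B→City (+1); total 3.
Path Plant→C→City (+1); total 4.
Path Plant→D→City (+1); total 5.
Path Plant→E→City (+1); total 6.
No residual Plant→City path; max flow = 6.
Certifying cut of size 6: {Plant→A, Plant→B, Plant→C, Plant→City, Plant→D, Plant→E}.

6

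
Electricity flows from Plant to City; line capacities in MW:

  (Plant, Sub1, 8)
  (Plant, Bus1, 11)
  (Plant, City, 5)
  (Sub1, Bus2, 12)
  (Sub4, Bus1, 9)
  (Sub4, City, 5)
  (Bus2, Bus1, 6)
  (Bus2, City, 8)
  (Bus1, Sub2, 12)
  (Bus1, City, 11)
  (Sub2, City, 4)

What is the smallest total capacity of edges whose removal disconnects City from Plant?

24

Augment Plant→City: bottleneck 5, flow now 5.
Augment Plant→Bus1→City: bottleneck 11, flow now 16.
Augment Plant→Sub1→Bus2→City: bottleneck 8, flow now 24.
No augmenting path remains; maximum flow = 24.
By max-flow min-cut, the minimum cut capacity equals the max flow.
In the residual graph, reachable from Plant: {Plant}.
Min-cut edges: Plant→Sub1 (8), Plant→Bus1 (11), Plant→City (5); capacity 8 + 11 + 5 = 24.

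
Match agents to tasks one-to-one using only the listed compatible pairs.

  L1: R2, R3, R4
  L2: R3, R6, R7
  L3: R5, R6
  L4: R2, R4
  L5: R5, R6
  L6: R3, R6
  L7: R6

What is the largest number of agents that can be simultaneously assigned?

6

Unit-capacity flow: source→left, listed edges, right→sink; max matching = max flow.
Augmenting path L1→R2 (+1); matched 1.
Augmenting path L2→R3 (+1); matched 2.
Augmenting path L3→R5 (+1); matched 3.
Augmenting path L4→R4 (+1); matched 4.
Augmenting path L5→R6 (+1); matched 5.
Augmenting path L6→R3→L2→R7 (+1); matched 6.
No augmenting path remains; maximum matching = 6.
König certificate: {L1, L2, L4, L6, R5, R6} is a vertex cover of size 6 (every listed pair touches it), so no matching can be larger.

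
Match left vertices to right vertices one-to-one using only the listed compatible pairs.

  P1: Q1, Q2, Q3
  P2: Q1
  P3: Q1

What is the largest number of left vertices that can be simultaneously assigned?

2

Unit-capacity flow: source→left, listed edges, right→sink; max matching = max flow.
Augmenting path P1→Q1 (+1); matched 1.
Augmenting path P2→Q1→P1→Q2 (+1); matched 2.
No augmenting path remains; maximum matching = 2.
König certificate: {P1, Q1} is a vertex cover of size 2 (every listed pair touches it), so no matching can be larger.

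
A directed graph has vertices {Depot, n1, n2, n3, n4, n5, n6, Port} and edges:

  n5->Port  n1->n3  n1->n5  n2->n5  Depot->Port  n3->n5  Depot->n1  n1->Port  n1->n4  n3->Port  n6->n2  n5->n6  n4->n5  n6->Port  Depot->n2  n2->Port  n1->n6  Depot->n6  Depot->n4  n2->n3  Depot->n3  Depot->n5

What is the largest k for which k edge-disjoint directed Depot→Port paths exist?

Assign every edge capacity 1; by Menger, the answer equals the max flow.
Path Depot→Port (+1); total 1.
Path Depot→n1→Port (+1); total 2.
Path Depot→n2→Port (+1); total 3.
Path Depot→n3→Port (+1); total 4.
Path Depot→n5→Port (+1); total 5.
Path Depot→n6→Port (+1); total 6.
No residual Depot→Port path; max flow = 6.
Certifying cut of size 6: {Depot→Port, Depot→n1, n2→Port, n3→Port, n5→Port, n6→Port}.

6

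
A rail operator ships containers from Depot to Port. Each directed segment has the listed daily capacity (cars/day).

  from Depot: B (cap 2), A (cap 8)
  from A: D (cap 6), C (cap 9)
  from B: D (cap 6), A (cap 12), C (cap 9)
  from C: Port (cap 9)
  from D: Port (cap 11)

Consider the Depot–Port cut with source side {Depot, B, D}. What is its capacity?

Edges leaving {Depot, B, D}: Depot→A (8), B→A (12), B→C (9), D→Port (11).
Cut capacity = 8 + 12 + 9 + 11 = 40.

40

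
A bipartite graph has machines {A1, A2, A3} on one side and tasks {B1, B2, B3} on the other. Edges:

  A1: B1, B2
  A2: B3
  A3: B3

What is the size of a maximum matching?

2

Unit-capacity flow: source→left, listed edges, right→sink; max matching = max flow.
Augmenting path A1→B1 (+1); matched 1.
Augmenting path A2→B3 (+1); matched 2.
No augmenting path remains; maximum matching = 2.
König certificate: {A1, B3} is a vertex cover of size 2 (every listed pair touches it), so no matching can be larger.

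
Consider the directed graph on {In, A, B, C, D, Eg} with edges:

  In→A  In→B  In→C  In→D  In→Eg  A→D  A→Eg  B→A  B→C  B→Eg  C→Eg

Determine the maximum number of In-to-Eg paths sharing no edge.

Assign every edge capacity 1; by Menger, the answer equals the max flow.
Path In→Eg (+1); total 1.
Path In→A→Eg (+1); total 2.
Path In→B→Eg (+1); total 3.
Path In→C→Eg (+1); total 4.
No residual In→Eg path; max flow = 4.
Certifying cut of size 4: {In→A, In→B, In→C, In→Eg}.

4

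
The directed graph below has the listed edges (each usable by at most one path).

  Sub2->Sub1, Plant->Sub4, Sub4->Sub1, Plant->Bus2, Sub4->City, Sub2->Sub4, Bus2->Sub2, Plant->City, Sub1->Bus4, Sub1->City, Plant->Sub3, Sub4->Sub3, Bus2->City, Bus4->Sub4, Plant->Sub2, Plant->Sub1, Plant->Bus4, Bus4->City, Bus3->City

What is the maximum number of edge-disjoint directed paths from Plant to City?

Assign every edge capacity 1; by Menger, the answer equals the max flow.
Path Plant→City (+1); total 1.
Path Plant→Bus2→City (+1); total 2.
Path Plant→Sub1→City (+1); total 3.
Path Plant→Sub4→City (+1); total 4.
Path Plant→Bus4→City (+1); total 5.
No residual Plant→City path; max flow = 5.
Certifying cut of size 5: {Bus4→City, Plant→Bus2, Plant→City, Sub1→City, Sub4→City}.

5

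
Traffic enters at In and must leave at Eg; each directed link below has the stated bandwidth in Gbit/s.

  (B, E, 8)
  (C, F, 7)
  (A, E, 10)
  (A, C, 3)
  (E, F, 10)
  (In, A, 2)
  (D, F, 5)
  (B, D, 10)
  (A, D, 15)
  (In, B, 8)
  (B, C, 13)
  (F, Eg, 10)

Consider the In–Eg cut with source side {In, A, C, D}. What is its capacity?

30

Edges leaving {In, A, C, D}: In→B (8), A→E (10), C→F (7), D→F (5).
Cut capacity = 8 + 10 + 7 + 5 = 30.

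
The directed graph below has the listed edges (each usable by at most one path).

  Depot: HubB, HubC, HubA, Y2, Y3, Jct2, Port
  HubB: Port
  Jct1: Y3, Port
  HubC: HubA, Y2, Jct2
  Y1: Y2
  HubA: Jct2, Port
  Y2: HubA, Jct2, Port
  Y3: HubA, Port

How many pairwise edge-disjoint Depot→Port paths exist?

Assign every edge capacity 1; by Menger, the answer equals the max flow.
Path Depot→Port (+1); total 1.
Path Depot→HubB→Port (+1); total 2.
Path Depot→HubA→Port (+1); total 3.
Path Depot→Y2→Port (+1); total 4.
Path Depot→Y3→Port (+1); total 5.
No residual Depot→Port path; max flow = 5.
Certifying cut of size 5: {Depot→HubB, Depot→Port, Depot→Y3, HubA→Port, Y2→Port}.

5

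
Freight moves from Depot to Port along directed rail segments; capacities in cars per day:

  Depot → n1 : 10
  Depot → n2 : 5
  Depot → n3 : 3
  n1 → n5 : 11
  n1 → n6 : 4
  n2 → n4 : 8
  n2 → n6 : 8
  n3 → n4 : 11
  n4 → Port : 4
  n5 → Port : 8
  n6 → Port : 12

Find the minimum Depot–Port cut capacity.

Augment Depot→n1→n5→Port: bottleneck 8, flow now 8.
Augment Depot→n1→n6→Port: bottleneck 2, flow now 10.
Augment Depot→n2→n4→Port: bottleneck 4, flow now 14.
Augment Depot→n2→n6→Port: bottleneck 1, flow now 15.
Augment Depot→n3→n4→n2→n6→Port: bottleneck 3, flow now 18. (uses reverse residual edge)
No augmenting path remains; maximum flow = 18.
By max-flow min-cut, the minimum cut capacity equals the max flow.
In the residual graph, reachable from Depot: {Depot}.
Min-cut edges: Depot→n1 (10), Depot→n2 (5), Depot→n3 (3); capacity 10 + 5 + 3 = 18.

18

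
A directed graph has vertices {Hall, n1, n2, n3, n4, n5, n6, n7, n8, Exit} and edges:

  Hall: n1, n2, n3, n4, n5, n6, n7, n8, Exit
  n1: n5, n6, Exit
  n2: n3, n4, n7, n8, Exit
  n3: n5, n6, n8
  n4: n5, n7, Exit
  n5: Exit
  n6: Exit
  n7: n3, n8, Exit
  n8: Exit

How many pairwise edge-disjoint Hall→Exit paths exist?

Assign every edge capacity 1; by Menger, the answer equals the max flow.
Path Hall→Exit (+1); total 1.
Path Hall→n1→Exit (+1); total 2.
Path Hall→n2→Exit (+1); total 3.
Path Hall→n4→Exit (+1); total 4.
Path Hall→n5→Exit (+1); total 5.
Path Hall→n6→Exit (+1); total 6.
Path Hall→n7→Exit (+1); total 7.
Path Hall→n8→Exit (+1); total 8.
No residual Hall→Exit path; max flow = 8.
Certifying cut of size 8: {Hall→Exit, Hall→n1, Hall→n2, Hall→n4, Hall→n7, n5→Exit, n6→Exit, n8→Exit}.

8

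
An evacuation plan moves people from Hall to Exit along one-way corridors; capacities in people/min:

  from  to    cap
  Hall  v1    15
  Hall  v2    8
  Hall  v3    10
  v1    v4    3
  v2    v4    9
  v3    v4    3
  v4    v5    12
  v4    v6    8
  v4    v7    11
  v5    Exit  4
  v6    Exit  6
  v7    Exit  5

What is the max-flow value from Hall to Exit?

Augment Hall→v1→v4→v5→Exit: bottleneck 3, flow now 3.
Augment Hall→v2→v4→v5→Exit: bottleneck 1, flow now 4.
Augment Hall→v2→v4→v6→Exit: bottleneck 6, flow now 10.
Augment Hall→v2→v4→v7→Exit: bottleneck 1, flow now 11.
Augment Hall→v3→v4→v7→Exit: bottleneck 3, flow now 14.
No augmenting path remains; maximum flow = 14.
In the residual graph, reachable from Hall: {Hall, v1, v3}.
Min-cut edges: Hall→v2 (8), v1→v4 (3), v3→v4 (3); capacity 8 + 3 + 3 = 14.
This cut is saturated, so no flow can exceed 14.

14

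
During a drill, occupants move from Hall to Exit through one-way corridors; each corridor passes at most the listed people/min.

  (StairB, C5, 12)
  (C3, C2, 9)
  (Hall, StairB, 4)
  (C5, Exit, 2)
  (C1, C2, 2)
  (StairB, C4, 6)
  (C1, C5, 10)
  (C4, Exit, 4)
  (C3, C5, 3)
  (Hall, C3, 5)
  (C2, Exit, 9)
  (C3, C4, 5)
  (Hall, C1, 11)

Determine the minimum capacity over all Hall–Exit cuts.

Augment Hall→C1→C2→Exit: bottleneck 2, flow now 2.
Augment Hall→C1→C5→Exit: bottleneck 2, flow now 4.
Augment Hall→StairB→C4→Exit: bottleneck 4, flow now 8.
Augment Hall→C3→C2→Exit: bottleneck 5, flow now 13.
No augmenting path remains; maximum flow = 13.
By max-flow min-cut, the minimum cut capacity equals the max flow.
In the residual graph, reachable from Hall: {Hall, C1, C5}.
Min-cut edges: Hall→StairB (4), Hall→C3 (5), C1→C2 (2), C5→Exit (2); capacity 4 + 5 + 2 + 2 = 13.

13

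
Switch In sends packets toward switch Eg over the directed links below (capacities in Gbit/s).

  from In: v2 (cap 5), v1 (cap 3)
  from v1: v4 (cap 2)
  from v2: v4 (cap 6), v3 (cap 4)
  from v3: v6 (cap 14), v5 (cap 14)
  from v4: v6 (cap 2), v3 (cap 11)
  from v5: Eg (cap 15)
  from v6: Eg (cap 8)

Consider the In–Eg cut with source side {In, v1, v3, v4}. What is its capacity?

Edges leaving {In, v1, v3, v4}: In→v2 (5), v3→v5 (14), v3→v6 (14), v4→v6 (2).
Cut capacity = 5 + 14 + 14 + 2 = 35.

35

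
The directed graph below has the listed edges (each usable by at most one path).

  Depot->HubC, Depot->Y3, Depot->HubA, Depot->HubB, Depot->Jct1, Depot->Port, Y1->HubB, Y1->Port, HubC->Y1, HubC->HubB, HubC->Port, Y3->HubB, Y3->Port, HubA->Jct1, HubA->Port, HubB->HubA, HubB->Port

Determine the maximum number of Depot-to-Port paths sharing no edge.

5

Assign every edge capacity 1; by Menger, the answer equals the max flow.
Path Depot→Port (+1); total 1.
Path Depot→HubC→Port (+1); total 2.
Path Depot→Y3→Port (+1); total 3.
Path Depot→HubA→Port (+1); total 4.
Path Depot→HubB→Port (+1); total 5.
No residual Depot→Port path; max flow = 5.
Certifying cut of size 5: {Depot→HubA, Depot→HubB, Depot→HubC, Depot→Port, Depot→Y3}.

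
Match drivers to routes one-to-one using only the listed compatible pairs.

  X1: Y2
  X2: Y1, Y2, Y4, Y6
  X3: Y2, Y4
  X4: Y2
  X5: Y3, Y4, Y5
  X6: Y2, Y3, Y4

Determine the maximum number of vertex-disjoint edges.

5

Unit-capacity flow: source→left, listed edges, right→sink; max matching = max flow.
Augmenting path X1→Y2 (+1); matched 1.
Augmenting path X2→Y1 (+1); matched 2.
Augmenting path X3→Y4 (+1); matched 3.
Augmenting path X5→Y3 (+1); matched 4.
Augmenting path X6→Y3→X5→Y5 (+1); matched 5.
No augmenting path remains; maximum matching = 5.
König certificate: {X2, X3, X5, X6, Y2} is a vertex cover of size 5 (every listed pair touches it), so no matching can be larger.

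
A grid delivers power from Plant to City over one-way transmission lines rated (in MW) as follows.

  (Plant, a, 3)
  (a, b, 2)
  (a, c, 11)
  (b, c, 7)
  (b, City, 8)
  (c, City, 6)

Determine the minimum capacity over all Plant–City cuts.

3

Augment Plant→a→b→City: bottleneck 2, flow now 2.
Augment Plant→a→c→City: bottleneck 1, flow now 3.
No augmenting path remains; maximum flow = 3.
By max-flow min-cut, the minimum cut capacity equals the max flow.
In the residual graph, reachable from Plant: {Plant}.
Min-cut edges: Plant→a (3); capacity 3 = 3.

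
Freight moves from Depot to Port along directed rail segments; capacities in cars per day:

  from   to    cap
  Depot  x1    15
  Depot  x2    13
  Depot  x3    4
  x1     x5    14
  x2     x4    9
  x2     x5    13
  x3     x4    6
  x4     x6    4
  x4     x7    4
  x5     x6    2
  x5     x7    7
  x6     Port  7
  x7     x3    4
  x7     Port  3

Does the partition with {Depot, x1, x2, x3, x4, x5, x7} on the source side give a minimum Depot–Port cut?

Given cut capacity: 4 + 2 + 3 = 9.
Augment Depot→x1→x5→x6→Port: bottleneck 2, flow now 2.
Augment Depot→x1→x5→x7→Port: bottleneck 3, flow now 5.
Augment Depot→x2→x4→x6→Port: bottleneck 4, flow now 9.
No augmenting path remains; maximum flow = 9.
Cut capacity 9 equals the max flow, so it is a minimum cut.

Yes — it is a minimum cut (capacity 9).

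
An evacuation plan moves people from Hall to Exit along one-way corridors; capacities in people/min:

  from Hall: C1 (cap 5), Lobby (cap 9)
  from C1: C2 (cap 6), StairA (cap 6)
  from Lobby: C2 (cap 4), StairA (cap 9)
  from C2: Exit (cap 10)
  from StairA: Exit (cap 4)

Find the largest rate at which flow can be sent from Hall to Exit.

13

Augment Hall→C1→C2→Exit: bottleneck 5, flow now 5.
Augment Hall→Lobby→C2→Exit: bottleneck 4, flow now 9.
Augment Hall→Lobby→StairA→Exit: bottleneck 4, flow now 13.
No augmenting path remains; maximum flow = 13.
In the residual graph, reachable from Hall: {Hall, Lobby, StairA}.
Min-cut edges: Hall→C1 (5), Lobby→C2 (4), StairA→Exit (4); capacity 5 + 4 + 4 = 13.
This cut is saturated, so no flow can exceed 13.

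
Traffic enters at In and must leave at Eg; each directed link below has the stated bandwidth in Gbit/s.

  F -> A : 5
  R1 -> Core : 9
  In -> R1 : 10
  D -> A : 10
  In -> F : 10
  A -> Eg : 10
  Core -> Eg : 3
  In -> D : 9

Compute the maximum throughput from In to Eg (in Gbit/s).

13

Augment In→F→A→Eg: bottleneck 5, flow now 5.
Augment In→D→A→Eg: bottleneck 5, flow now 10.
Augment In→R1→Core→Eg: bottleneck 3, flow now 13.
No augmenting path remains; maximum flow = 13.
In the residual graph, reachable from In: {In, F, D, R1, Core, A}.
Min-cut edges: Core→Eg (3), A→Eg (10); capacity 3 + 10 = 13.
This cut is saturated, so no flow can exceed 13.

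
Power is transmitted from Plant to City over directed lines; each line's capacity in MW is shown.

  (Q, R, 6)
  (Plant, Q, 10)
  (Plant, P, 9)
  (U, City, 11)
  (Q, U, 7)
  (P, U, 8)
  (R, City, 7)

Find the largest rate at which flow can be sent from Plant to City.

17

Augment Plant→P→U→City: bottleneck 8, flow now 8.
Augment Plant→Q→R→City: bottleneck 6, flow now 14.
Augment Plant→Q→U→City: bottleneck 3, flow now 17.
No augmenting path remains; maximum flow = 17.
In the residual graph, reachable from Plant: {Plant, P, Q, U}.
Min-cut edges: Q→R (6), U→City (11); capacity 6 + 11 = 17.
This cut is saturated, so no flow can exceed 17.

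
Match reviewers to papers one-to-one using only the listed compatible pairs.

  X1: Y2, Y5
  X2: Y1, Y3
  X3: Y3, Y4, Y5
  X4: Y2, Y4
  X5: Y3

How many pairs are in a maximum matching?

5

Unit-capacity flow: source→left, listed edges, right→sink; max matching = max flow.
Augmenting path X1→Y2 (+1); matched 1.
Augmenting path X2→Y1 (+1); matched 2.
Augmenting path X3→Y3 (+1); matched 3.
Augmenting path X4→Y4 (+1); matched 4.
Augmenting path X5→Y3→X3→Y5 (+1); matched 5.
No augmenting path remains; maximum matching = 5.
König certificate: {X1, X2, X3, X4, X5} is a vertex cover of size 5 (every listed pair touches it), so no matching can be larger.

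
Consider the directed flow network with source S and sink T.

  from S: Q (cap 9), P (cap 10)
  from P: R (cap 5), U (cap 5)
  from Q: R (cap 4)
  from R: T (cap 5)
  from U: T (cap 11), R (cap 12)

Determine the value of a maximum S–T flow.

10

Augment S→P→R→T: bottleneck 5, flow now 5.
Augment S→P→U→T: bottleneck 5, flow now 10.
No augmenting path remains; maximum flow = 10.
In the residual graph, reachable from S: {S, P, Q, R}.
Min-cut edges: P→U (5), R→T (5); capacity 5 + 5 = 10.
This cut is saturated, so no flow can exceed 10.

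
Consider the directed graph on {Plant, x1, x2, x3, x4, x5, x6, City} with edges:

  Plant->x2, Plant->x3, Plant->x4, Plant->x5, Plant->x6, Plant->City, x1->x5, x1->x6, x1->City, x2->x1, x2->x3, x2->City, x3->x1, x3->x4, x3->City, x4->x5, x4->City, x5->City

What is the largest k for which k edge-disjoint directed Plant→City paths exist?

5

Assign every edge capacity 1; by Menger, the answer equals the max flow.
Path Plant→City (+1); total 1.
Path Plant→x2→City (+1); total 2.
Path Plant→x3→City (+1); total 3.
Path Plant→x4→City (+1); total 4.
Path Plant→x5→City (+1); total 5.
No residual Plant→City path; max flow = 5.
Certifying cut of size 5: {Plant→City, Plant→x2, Plant→x3, Plant→x4, Plant→x5}.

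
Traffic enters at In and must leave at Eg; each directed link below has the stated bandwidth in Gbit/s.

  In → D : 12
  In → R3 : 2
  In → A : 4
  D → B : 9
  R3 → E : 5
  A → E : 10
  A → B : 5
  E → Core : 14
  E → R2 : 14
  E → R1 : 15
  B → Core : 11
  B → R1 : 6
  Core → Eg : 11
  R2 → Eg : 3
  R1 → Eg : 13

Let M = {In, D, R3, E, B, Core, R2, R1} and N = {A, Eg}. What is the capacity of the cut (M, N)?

Edges leaving {In, D, R3, E, B, Core, R2, R1}: In→A (4), Core→Eg (11), R2→Eg (3), R1→Eg (13).
Cut capacity = 4 + 11 + 3 + 13 = 31.

31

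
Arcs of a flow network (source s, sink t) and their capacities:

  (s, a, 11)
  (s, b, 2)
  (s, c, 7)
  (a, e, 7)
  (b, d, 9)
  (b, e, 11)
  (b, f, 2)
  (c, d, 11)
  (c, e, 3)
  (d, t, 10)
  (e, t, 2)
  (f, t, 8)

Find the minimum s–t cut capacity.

Augment s→a→e→t: bottleneck 2, flow now 2.
Augment s→b→d→t: bottleneck 2, flow now 4.
Augment s→c→d→t: bottleneck 7, flow now 11.
No augmenting path remains; maximum flow = 11.
By max-flow min-cut, the minimum cut capacity equals the max flow.
In the residual graph, reachable from s: {s, a, e}.
Min-cut edges: s→b (2), s→c (7), e→t (2); capacity 2 + 7 + 2 = 11.

11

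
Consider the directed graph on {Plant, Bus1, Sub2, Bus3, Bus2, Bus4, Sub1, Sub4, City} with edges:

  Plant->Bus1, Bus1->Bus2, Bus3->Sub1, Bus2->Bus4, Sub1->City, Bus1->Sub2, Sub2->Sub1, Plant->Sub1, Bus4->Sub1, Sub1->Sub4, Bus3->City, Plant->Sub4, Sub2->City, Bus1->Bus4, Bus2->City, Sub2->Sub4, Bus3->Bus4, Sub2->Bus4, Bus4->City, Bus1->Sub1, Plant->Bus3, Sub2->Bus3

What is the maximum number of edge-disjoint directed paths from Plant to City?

Assign every edge capacity 1; by Menger, the answer equals the max flow.
Path Plant→Bus3→City (+1); total 1.
Path Plant→Sub1→City (+1); total 2.
Path Plant→Bus1→Sub2→City (+1); total 3.
No residual Plant→City path; max flow = 3.
Certifying cut of size 3: {Plant→Bus1, Plant→Bus3, Plant→Sub1}.

3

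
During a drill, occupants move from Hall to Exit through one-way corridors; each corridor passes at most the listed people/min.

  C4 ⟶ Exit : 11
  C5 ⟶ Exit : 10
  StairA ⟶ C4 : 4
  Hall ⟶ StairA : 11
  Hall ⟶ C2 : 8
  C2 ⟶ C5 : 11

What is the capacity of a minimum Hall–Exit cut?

12

Augment Hall→StairA→C4→Exit: bottleneck 4, flow now 4.
Augment Hall→C2→C5→Exit: bottleneck 8, flow now 12.
No augmenting path remains; maximum flow = 12.
By max-flow min-cut, the minimum cut capacity equals the max flow.
In the residual graph, reachable from Hall: {Hall, StairA}.
Min-cut edges: Hall→C2 (8), StairA→C4 (4); capacity 8 + 4 = 12.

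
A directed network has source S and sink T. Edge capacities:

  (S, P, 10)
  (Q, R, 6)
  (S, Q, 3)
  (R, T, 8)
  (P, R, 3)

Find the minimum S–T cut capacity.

Augment S→P→R→T: bottleneck 3, flow now 3.
Augment S→Q→R→T: bottleneck 3, flow now 6.
No augmenting path remains; maximum flow = 6.
By max-flow min-cut, the minimum cut capacity equals the max flow.
In the residual graph, reachable from S: {S, P}.
Min-cut edges: S→Q (3), P→R (3); capacity 3 + 3 = 6.

6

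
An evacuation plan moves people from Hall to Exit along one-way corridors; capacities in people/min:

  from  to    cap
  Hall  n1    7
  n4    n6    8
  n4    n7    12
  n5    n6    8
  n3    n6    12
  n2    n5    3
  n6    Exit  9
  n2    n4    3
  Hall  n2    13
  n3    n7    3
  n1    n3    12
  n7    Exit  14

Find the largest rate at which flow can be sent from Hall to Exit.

13

Augment Hall→n1→n3→n6→Exit: bottleneck 7, flow now 7.
Augment Hall→n2→n4→n6→Exit: bottleneck 2, flow now 9.
Augment Hall→n2→n4→n7→Exit: bottleneck 1, flow now 10.
Augment Hall→n2→n5→n6→n3→n7→Exit: bottleneck 3, flow now 13. (uses reverse residual edge)
No augmenting path remains; maximum flow = 13.
In the residual graph, reachable from Hall: {Hall, n2}.
Min-cut edges: Hall→n1 (7), n2→n4 (3), n2→n5 (3); capacity 7 + 3 + 3 = 13.
This cut is saturated, so no flow can exceed 13.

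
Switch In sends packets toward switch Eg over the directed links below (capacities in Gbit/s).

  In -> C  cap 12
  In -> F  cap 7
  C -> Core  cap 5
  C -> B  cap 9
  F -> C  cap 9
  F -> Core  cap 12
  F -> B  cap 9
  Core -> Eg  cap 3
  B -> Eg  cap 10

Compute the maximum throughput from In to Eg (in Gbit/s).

Augment In→C→Core→Eg: bottleneck 3, flow now 3.
Augment In→C→B→Eg: bottleneck 9, flow now 12.
Augment In→F→B→Eg: bottleneck 1, flow now 13.
No augmenting path remains; maximum flow = 13.
In the residual graph, reachable from In: {In, C, F, Core, B}.
Min-cut edges: Core→Eg (3), B→Eg (10); capacity 3 + 10 = 13.
This cut is saturated, so no flow can exceed 13.

13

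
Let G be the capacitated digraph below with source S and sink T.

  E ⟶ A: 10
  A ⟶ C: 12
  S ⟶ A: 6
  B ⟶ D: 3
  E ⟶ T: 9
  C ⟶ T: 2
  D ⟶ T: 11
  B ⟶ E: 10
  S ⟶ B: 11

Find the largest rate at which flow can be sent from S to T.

13

Augment S→A→C→T: bottleneck 2, flow now 2.
Augment S→B→D→T: bottleneck 3, flow now 5.
Augment S→B→E→T: bottleneck 8, flow now 13.
No augmenting path remains; maximum flow = 13.
In the residual graph, reachable from S: {S, A, C}.
Min-cut edges: S→B (11), C→T (2); capacity 11 + 2 = 13.
This cut is saturated, so no flow can exceed 13.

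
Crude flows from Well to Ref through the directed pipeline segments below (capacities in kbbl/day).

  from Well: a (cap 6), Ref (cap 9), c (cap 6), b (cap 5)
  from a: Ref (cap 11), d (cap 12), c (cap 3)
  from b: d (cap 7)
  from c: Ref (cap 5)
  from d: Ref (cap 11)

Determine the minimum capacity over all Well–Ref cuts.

25

Augment Well→Ref: bottleneck 9, flow now 9.
Augment Well→a→Ref: bottleneck 6, flow now 15.
Augment Well→c→Ref: bottleneck 5, flow now 20.
Augment Well→b→d→Ref: bottleneck 5, flow now 25.
No augmenting path remains; maximum flow = 25.
By max-flow min-cut, the minimum cut capacity equals the max flow.
In the residual graph, reachable from Well: {Well, c}.
Min-cut edges: Well→a (6), Well→b (5), Well→Ref (9), c→Ref (5); capacity 6 + 5 + 9 + 5 = 25.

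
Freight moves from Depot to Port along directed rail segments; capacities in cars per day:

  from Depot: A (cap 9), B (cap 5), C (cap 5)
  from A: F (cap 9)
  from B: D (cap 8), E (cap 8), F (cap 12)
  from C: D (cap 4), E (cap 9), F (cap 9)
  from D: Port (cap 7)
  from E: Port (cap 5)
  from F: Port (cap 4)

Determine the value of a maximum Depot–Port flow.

Augment Depot→A→F→Port: bottleneck 4, flow now 4.
Augment Depot→B→D→Port: bottleneck 5, flow now 9.
Augment Depot→C→D→Port: bottleneck 2, flow now 11.
Augment Depot→C→E→Port: bottleneck 3, flow now 14.
No augmenting path remains; maximum flow = 14.
In the residual graph, reachable from Depot: {Depot, A, F}.
Min-cut edges: Depot→B (5), Depot→C (5), F→Port (4); capacity 5 + 5 + 4 = 14.
This cut is saturated, so no flow can exceed 14.

14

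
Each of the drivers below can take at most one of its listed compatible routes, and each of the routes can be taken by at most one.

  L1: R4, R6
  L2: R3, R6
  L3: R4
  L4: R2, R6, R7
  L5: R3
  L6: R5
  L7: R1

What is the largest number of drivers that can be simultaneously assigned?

6

Unit-capacity flow: source→left, listed edges, right→sink; max matching = max flow.
Augmenting path L1→R4 (+1); matched 1.
Augmenting path L2→R3 (+1); matched 2.
Augmenting path L4→R2 (+1); matched 3.
Augmenting path L6→R5 (+1); matched 4.
Augmenting path L7→R1 (+1); matched 5.
Augmenting path L3→R4→L1→R6 (+1); matched 6.
No augmenting path remains; maximum matching = 6.
König certificate: {L4, L6, L7, R3, R4, R6} is a vertex cover of size 6 (every listed pair touches it), so no matching can be larger.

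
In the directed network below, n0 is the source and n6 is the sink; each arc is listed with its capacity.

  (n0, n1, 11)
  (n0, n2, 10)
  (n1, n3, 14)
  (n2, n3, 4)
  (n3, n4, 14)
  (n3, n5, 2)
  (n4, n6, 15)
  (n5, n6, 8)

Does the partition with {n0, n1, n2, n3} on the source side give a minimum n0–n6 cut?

Given cut capacity: 14 + 2 = 16.
Augment n0→n1→n3→n4→n6: bottleneck 11, flow now 11.
Augment n0→n2→n3→n4→n6: bottleneck 3, flow now 14.
Augment n0→n2→n3→n5→n6: bottleneck 1, flow now 15.
No augmenting path remains; maximum flow = 15.
In the residual graph, reachable from n0: {n0, n2}.
Min-cut edges: n0→n1 (11), n2→n3 (4); capacity 11 + 4 = 15.
Cut capacity 16 exceeds the max flow 15, so it is not minimum.

No — its capacity is 16, but the minimum cut has capacity 15.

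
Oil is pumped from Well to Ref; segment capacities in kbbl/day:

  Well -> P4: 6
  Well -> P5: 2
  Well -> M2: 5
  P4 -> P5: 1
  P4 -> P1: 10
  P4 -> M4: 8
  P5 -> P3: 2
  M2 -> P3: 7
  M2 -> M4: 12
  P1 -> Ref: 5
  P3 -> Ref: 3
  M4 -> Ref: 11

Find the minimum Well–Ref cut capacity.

Augment Well→P4→P1→Ref: bottleneck 5, flow now 5.
Augment Well→P4→M4→Ref: bottleneck 1, flow now 6.
Augment Well→P5→P3→Ref: bottleneck 2, flow now 8.
Augment Well→M2→P3→Ref: bottleneck 1, flow now 9.
Augment Well→M2→M4→Ref: bottleneck 4, flow now 13.
No augmenting path remains; maximum flow = 13.
By max-flow min-cut, the minimum cut capacity equals the max flow.
In the residual graph, reachable from Well: {Well}.
Min-cut edges: Well→P4 (6), Well→P5 (2), Well→M2 (5); capacity 6 + 2 + 5 = 13.

13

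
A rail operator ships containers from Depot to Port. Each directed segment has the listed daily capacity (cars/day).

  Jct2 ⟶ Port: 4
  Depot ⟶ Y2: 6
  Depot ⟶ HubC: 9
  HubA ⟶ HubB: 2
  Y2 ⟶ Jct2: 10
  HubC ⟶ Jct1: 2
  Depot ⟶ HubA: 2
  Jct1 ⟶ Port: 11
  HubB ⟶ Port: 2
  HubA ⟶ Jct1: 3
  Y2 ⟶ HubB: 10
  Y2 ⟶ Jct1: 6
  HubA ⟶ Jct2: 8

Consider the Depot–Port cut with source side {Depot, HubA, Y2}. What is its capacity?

48

Edges leaving {Depot, HubA, Y2}: Depot→HubC (9), HubA→Jct1 (3), HubA→Jct2 (8), HubA→HubB (2), Y2→Jct1 (6), Y2→Jct2 (10), Y2→HubB (10).
Cut capacity = 9 + 3 + 8 + 2 + 6 + 10 + 10 = 48.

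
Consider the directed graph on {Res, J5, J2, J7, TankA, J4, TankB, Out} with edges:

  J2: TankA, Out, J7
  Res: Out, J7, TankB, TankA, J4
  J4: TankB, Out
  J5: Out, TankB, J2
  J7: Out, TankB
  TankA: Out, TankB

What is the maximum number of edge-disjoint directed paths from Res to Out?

Assign every edge capacity 1; by Menger, the answer equals the max flow.
Path Res→Out (+1); total 1.
Path Res→J7→Out (+1); total 2.
Path Res→TankA→Out (+1); total 3.
Path Res→J4→Out (+1); total 4.
No residual Res→Out path; max flow = 4.
Certifying cut of size 4: {Res→J4, Res→J7, Res→Out, Res→TankA}.

4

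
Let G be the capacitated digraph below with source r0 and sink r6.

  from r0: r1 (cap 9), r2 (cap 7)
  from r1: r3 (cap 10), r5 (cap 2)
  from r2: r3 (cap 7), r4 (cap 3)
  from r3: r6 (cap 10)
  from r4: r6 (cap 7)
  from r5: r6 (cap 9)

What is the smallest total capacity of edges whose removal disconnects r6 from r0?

Augment r0→r1→r3→r6: bottleneck 9, flow now 9.
Augment r0→r2→r3→r6: bottleneck 1, flow now 10.
Augment r0→r2→r4→r6: bottleneck 3, flow now 13.
Augment r0→r2→r3→r1→r5→r6: bottleneck 2, flow now 15. (uses reverse residual edge)
No augmenting path remains; maximum flow = 15.
By max-flow min-cut, the minimum cut capacity equals the max flow.
In the residual graph, reachable from r0: {r0, r1, r2, r3}.
Min-cut edges: r1→r5 (2), r2→r4 (3), r3→r6 (10); capacity 2 + 3 + 10 = 15.

15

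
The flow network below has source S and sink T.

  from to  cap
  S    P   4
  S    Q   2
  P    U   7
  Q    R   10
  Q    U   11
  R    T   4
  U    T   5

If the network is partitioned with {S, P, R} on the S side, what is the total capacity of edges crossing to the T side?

Edges leaving {S, P, R}: S→Q (2), P→U (7), R→T (4).
Cut capacity = 2 + 7 + 4 = 13.

13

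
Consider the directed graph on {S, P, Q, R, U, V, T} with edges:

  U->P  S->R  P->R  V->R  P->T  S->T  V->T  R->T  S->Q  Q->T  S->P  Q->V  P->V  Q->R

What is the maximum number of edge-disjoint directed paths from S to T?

4

Assign every edge capacity 1; by Menger, the answer equals the max flow.
Path S→T (+1); total 1.
Path S→P→T (+1); total 2.
Path S→Q→T (+1); total 3.
Path S→R→T (+1); total 4.
No residual S→T path; max flow = 4.
Certifying cut of size 4: {S→P, S→Q, S→R, S→T}.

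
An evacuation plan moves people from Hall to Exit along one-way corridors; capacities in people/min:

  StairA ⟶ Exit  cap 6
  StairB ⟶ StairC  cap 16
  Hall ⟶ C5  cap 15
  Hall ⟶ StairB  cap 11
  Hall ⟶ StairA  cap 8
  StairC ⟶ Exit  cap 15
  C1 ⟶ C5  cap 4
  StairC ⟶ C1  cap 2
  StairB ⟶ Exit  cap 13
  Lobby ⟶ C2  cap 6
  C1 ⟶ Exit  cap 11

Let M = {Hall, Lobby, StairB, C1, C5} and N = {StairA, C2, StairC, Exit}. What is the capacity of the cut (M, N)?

54

Edges leaving {Hall, Lobby, StairB, C1, C5}: Hall→StairA (8), Lobby→C2 (6), StairB→StairC (16), StairB→Exit (13), C1→Exit (11).
Cut capacity = 8 + 6 + 16 + 13 + 11 = 54.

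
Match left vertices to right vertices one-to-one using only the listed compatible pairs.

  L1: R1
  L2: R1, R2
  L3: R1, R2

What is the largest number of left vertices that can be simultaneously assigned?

2

Unit-capacity flow: source→left, listed edges, right→sink; max matching = max flow.
Augmenting path L1→R1 (+1); matched 1.
Augmenting path L2→R2 (+1); matched 2.
No augmenting path remains; maximum matching = 2.
König certificate: {R1, R2} is a vertex cover of size 2 (every listed pair touches it), so no matching can be larger.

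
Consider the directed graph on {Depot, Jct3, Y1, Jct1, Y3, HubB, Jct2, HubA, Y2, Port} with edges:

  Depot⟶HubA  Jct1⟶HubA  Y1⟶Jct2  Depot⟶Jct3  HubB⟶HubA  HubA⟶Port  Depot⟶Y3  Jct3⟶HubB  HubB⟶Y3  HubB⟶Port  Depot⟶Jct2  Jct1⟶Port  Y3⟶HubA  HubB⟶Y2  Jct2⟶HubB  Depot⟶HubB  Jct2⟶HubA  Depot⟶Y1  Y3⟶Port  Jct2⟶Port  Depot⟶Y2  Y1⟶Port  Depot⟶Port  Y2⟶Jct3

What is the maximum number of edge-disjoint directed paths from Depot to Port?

Assign every edge capacity 1; by Menger, the answer equals the max flow.
Path Depot→Port (+1); total 1.
Path Depot→Y1→Port (+1); total 2.
Path Depot→Y3→Port (+1); total 3.
Path Depot→HubB→Port (+1); total 4.
Path Depot→Jct2→Port (+1); total 5.
Path Depot→HubA→Port (+1); total 6.
No residual Depot→Port path; max flow = 6.
Certifying cut of size 6: {Depot→Jct2, Depot→Port, Depot→Y1, HubA→Port, HubB→Port, Y3→Port}.

6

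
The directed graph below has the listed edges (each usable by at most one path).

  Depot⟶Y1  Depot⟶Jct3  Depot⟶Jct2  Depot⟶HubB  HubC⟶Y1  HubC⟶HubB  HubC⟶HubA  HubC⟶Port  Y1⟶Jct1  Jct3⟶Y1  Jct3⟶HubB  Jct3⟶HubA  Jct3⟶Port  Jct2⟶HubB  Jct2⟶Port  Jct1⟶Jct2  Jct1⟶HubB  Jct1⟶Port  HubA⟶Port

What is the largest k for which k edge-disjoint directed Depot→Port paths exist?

Assign every edge capacity 1; by Menger, the answer equals the max flow.
Path Depot→Jct3→Port (+1); total 1.
Path Depot→Jct2→Port (+1); total 2.
Path Depot→Y1→Jct1→Port (+1); total 3.
No residual Depot→Port path; max flow = 3.
Certifying cut of size 3: {Depot→Jct2, Depot→Jct3, Depot→Y1}.

3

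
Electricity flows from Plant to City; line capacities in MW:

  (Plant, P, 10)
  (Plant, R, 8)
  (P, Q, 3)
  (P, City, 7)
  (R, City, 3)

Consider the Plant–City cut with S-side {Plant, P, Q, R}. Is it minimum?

Given cut capacity: 7 + 3 = 10.
Augment Plant→P→City: bottleneck 7, flow now 7.
Augment Plant→R→City: bottleneck 3, flow now 10.
No augmenting path remains; maximum flow = 10.
Cut capacity 10 equals the max flow, so it is a minimum cut.

Yes — it is a minimum cut (capacity 10).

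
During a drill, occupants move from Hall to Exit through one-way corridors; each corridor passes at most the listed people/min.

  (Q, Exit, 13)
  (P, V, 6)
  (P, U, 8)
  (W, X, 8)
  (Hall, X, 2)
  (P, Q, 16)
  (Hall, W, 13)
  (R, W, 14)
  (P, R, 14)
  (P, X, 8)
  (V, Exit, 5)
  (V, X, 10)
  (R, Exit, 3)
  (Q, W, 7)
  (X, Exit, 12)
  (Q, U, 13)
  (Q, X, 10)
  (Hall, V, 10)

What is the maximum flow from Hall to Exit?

Augment Hall→V→Exit: bottleneck 5, flow now 5.
Augment Hall→X→Exit: bottleneck 2, flow now 7.
Augment Hall→V→X→Exit: bottleneck 5, flow now 12.
Augment Hall→W→X→Exit: bottleneck 5, flow now 17.
No augmenting path remains; maximum flow = 17.
In the residual graph, reachable from Hall: {Hall, V, W, X}.
Min-cut edges: V→Exit (5), X→Exit (12); capacity 5 + 12 = 17.
This cut is saturated, so no flow can exceed 17.

17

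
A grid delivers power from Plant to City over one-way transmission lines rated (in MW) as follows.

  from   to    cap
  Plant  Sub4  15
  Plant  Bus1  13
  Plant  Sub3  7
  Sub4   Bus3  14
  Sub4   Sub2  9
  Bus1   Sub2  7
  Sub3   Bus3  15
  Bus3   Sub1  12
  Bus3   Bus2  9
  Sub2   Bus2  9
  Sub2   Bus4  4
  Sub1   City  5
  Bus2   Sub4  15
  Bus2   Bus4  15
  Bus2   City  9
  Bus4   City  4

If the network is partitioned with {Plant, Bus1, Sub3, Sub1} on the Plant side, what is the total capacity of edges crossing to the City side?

42

Edges leaving {Plant, Bus1, Sub3, Sub1}: Plant→Sub4 (15), Bus1→Sub2 (7), Sub3→Bus3 (15), Sub1→City (5).
Cut capacity = 15 + 7 + 15 + 5 = 42.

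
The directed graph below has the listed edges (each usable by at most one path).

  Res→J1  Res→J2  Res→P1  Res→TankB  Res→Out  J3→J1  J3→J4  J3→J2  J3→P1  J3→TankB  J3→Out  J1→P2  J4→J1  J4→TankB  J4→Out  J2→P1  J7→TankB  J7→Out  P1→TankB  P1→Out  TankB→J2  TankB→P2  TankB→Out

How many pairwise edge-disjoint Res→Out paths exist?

Assign every edge capacity 1; by Menger, the answer equals the max flow.
Path Res→Out (+1); total 1.
Path Res→P1→Out (+1); total 2.
Path Res→TankB→Out (+1); total 3.
No residual Res→Out path; max flow = 3.
Certifying cut of size 3: {P1→Out, Res→Out, TankB→Out}.

3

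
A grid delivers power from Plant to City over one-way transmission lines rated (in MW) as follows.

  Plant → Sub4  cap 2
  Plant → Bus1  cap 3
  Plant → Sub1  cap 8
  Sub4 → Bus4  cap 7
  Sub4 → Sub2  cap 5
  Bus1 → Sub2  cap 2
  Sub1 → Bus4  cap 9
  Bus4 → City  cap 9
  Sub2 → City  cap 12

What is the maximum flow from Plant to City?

Augment Plant→Sub4→Bus4→City: bottleneck 2, flow now 2.
Augment Plant→Bus1→Sub2→City: bottleneck 2, flow now 4.
Augment Plant→Sub1→Bus4→City: bottleneck 7, flow now 11.
Augment Plant→Sub1→Bus4→Sub4→Sub2→City: bottleneck 1, flow now 12. (uses reverse residual edge)
No augmenting path remains; maximum flow = 12.
In the residual graph, reachable from Plant: {Plant, Bus1}.
Min-cut edges: Plant→Sub4 (2), Plant→Sub1 (8), Bus1→Sub2 (2); capacity 2 + 8 + 2 = 12.
This cut is saturated, so no flow can exceed 12.

12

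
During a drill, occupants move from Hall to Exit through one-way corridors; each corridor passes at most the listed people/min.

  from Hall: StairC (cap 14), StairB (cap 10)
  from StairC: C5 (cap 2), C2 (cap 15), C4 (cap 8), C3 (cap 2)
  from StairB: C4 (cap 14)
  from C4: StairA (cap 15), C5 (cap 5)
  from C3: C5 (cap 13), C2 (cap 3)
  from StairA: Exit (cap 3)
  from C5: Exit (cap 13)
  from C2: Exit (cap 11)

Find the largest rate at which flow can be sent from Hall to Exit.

22

Augment Hall→StairC→C5→Exit: bottleneck 2, flow now 2.
Augment Hall→StairC→C2→Exit: bottleneck 11, flow now 13.
Augment Hall→StairC→C4→StairA→Exit: bottleneck 1, flow now 14.
Augment Hall→StairB→C4→StairA→Exit: bottleneck 2, flow now 16.
Augment Hall→StairB→C4→C5→Exit: bottleneck 5, flow now 21.
Augment Hall→StairB→C4→StairC→C3→C5→Exit: bottleneck 1, flow now 22. (uses reverse residual edge)
No augmenting path remains; maximum flow = 22.
In the residual graph, reachable from Hall: {Hall, StairB, C4, StairA}.
Min-cut edges: Hall→StairC (14), C4→C5 (5), StairA→Exit (3); capacity 14 + 5 + 3 = 22.
This cut is saturated, so no flow can exceed 22.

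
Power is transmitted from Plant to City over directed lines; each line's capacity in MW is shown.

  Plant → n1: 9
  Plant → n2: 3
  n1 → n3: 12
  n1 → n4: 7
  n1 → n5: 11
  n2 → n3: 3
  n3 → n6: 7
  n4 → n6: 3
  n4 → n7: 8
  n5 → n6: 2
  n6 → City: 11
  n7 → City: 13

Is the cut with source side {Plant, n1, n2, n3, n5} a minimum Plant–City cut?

No — its capacity is 16, but the minimum cut has capacity 12.

Given cut capacity: 7 + 7 + 2 = 16.
Augment Plant→n1→n3→n6→City: bottleneck 7, flow now 7.
Augment Plant→n1→n4→n6→City: bottleneck 2, flow now 9.
Augment Plant→n2→n3→n1→n4→n6→City: bottleneck 1, flow now 10. (uses reverse residual edge)
Augment Plant→n2→n3→n1→n4→n7→City: bottleneck 2, flow now 12. (uses reverse residual edge)
No augmenting path remains; maximum flow = 12.
In the residual graph, reachable from Plant: {Plant}.
Min-cut edges: Plant→n1 (9), Plant→n2 (3); capacity 9 + 3 = 12.
Cut capacity 16 exceeds the max flow 12, so it is not minimum.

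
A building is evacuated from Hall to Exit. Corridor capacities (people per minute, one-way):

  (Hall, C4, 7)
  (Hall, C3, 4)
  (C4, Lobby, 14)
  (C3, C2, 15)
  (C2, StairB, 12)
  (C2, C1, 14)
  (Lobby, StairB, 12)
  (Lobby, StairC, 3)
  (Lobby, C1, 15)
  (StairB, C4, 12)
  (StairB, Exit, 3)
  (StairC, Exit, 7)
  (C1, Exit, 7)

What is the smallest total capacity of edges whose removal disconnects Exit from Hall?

Augment Hall→C4→Lobby→StairB→Exit: bottleneck 3, flow now 3.
Augment Hall→C4→Lobby→StairC→Exit: bottleneck 3, flow now 6.
Augment Hall→C4→Lobby→C1→Exit: bottleneck 1, flow now 7.
Augment Hall→C3→C2→C1→Exit: bottleneck 4, flow now 11.
No augmenting path remains; maximum flow = 11.
By max-flow min-cut, the minimum cut capacity equals the max flow.
In the residual graph, reachable from Hall: {Hall}.
Min-cut edges: Hall→C4 (7), Hall→C3 (4); capacity 7 + 4 = 11.

11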